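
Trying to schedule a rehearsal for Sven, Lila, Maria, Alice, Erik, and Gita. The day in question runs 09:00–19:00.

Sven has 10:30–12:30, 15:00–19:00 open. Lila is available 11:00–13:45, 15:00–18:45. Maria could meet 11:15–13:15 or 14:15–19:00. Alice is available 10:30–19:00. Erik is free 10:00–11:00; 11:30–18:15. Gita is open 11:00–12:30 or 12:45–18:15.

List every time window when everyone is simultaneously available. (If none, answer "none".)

11:30-12:30, 15:00-18:15

Sven ∩ Lila: 11:00-12:30, 15:00-18:45.
Sven ∩ Lila ∩ Maria: 11:15-12:30, 15:00-18:45.
Sven ∩ Lila ∩ Maria ∩ Alice: 11:15-12:30, 15:00-18:45.
Sven ∩ Lila ∩ Maria ∩ Alice ∩ Erik: 11:30-12:30, 15:00-18:15.
Sven ∩ Lila ∩ Maria ∩ Alice ∩ Erik ∩ Gita: 11:30-12:30, 15:00-18:15.
So the common availability across everyone is 11:30-12:30, 15:00-18:15.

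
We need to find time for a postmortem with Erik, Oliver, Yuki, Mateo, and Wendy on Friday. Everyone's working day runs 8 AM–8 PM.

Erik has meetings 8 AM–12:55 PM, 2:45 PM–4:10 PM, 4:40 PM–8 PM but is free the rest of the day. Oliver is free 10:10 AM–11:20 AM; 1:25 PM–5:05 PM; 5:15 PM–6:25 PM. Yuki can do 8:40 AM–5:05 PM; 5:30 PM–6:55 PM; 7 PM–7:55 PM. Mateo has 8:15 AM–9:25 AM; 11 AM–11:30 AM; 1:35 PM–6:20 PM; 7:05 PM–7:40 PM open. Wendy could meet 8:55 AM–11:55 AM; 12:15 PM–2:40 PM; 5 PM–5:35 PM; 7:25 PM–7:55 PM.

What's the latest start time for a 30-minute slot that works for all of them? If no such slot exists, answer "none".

14:10

Erik free: 12:55-14:45, 16:10-16:40 (invert busy blocks within the working day).
Oliver free: 10:10-11:20, 13:25-17:05, 17:15-18:25.
Yuki free: 08:40-17:05, 17:30-18:55, 19:00-19:55.
Mateo free: 08:15-09:25, 11:00-11:30, 13:35-18:20, 19:05-19:40.
Wendy free: 08:55-11:55, 12:15-14:40, 17:00-17:35, 19:25-19:55.
Erik ∩ Oliver: 13:25-14:45, 16:10-16:40.
Erik ∩ Oliver ∩ Yuki: 13:25-14:45, 16:10-16:40.
Erik ∩ Oliver ∩ Yuki ∩ Mateo: 13:35-14:45, 16:10-16:40.
Erik ∩ Oliver ∩ Yuki ∩ Mateo ∩ Wendy: 13:35-14:40.
Those are the intersection windows.
The last common window of at least 30 minutes is 13:35-14:40; a 30-minute meeting can start as late as 14:10 and still end by 14:40.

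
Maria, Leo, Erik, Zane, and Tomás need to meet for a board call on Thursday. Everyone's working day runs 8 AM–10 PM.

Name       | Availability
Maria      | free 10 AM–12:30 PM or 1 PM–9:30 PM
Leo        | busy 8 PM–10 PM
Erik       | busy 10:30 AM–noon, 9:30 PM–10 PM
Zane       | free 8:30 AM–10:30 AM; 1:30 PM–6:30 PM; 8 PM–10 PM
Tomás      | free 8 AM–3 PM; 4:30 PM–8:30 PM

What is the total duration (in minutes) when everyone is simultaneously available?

Maria free: 10:00-12:30, 13:00-21:30.
Leo free: 08:00-20:00 (invert busy blocks within the working day).
Erik free: 08:00-10:30, 12:00-21:30 (invert busy blocks within the working day).
Zane free: 08:30-10:30, 13:30-18:30, 20:00-22:00.
Tomás free: 08:00-15:00, 16:30-20:30.
Maria ∩ Leo: 10:00-12:30, 13:00-20:00.
Maria ∩ Leo ∩ Erik: 10:00-10:30, 12:00-12:30, 13:00-20:00.
Maria ∩ Leo ∩ Erik ∩ Zane: 10:00-10:30, 13:30-18:30.
Maria ∩ Leo ∩ Erik ∩ Zane ∩ Tomás: 10:00-10:30, 13:30-15:00, 16:30-18:30.
So the common availability across everyone is 10:00-10:30, 13:30-15:00, 16:30-18:30.
Summing the common windows: 30 + 90 + 120 = 240 minutes.

240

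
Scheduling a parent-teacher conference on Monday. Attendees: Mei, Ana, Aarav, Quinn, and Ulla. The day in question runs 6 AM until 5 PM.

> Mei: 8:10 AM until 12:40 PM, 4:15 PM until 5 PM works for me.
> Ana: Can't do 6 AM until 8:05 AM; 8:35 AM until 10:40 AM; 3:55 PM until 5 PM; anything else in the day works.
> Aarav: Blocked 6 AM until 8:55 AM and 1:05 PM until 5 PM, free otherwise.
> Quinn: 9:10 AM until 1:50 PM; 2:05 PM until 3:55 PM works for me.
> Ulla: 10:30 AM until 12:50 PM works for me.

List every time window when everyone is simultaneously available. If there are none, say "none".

Mei free: 08:10-12:40, 16:15-17:00.
Ana free: 08:05-08:35, 10:40-15:55 (invert busy blocks within the working day).
Aarav free: 08:55-13:05 (invert busy blocks within the working day).
Quinn free: 09:10-13:50, 14:05-15:55.
Ulla free: 10:30-12:50.
Mei ∩ Ana: 08:10-08:35, 10:40-12:40.
Mei ∩ Ana ∩ Aarav: 10:40-12:40.
Mei ∩ Ana ∩ Aarav ∩ Quinn: 10:40-12:40.
Mei ∩ Ana ∩ Aarav ∩ Quinn ∩ Ulla: 10:40-12:40.

10:40-12:40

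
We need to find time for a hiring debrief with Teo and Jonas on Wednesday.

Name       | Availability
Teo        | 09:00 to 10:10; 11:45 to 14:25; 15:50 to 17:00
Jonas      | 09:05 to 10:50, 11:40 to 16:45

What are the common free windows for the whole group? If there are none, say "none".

Teo ∩ Jonas: 09:05-10:10, 11:45-14:25, 15:50-16:45.

09:05-10:10, 11:45-14:25, 15:50-16:45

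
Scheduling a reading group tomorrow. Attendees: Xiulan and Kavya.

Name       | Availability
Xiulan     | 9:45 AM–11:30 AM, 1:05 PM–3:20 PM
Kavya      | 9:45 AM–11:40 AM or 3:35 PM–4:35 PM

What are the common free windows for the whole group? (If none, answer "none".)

09:45-11:30

Xiulan ∩ Kavya: 09:45-11:30.
So the common availability across everyone is 09:45-11:30.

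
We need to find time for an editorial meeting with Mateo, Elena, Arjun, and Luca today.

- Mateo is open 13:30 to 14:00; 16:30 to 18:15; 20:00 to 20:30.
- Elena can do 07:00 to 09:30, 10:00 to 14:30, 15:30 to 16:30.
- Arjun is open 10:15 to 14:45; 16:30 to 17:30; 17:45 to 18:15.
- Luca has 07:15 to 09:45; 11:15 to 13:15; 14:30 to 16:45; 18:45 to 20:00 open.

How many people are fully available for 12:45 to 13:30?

2

Elena and Arjun can make the full 12:45-13:30 slot — that's 2.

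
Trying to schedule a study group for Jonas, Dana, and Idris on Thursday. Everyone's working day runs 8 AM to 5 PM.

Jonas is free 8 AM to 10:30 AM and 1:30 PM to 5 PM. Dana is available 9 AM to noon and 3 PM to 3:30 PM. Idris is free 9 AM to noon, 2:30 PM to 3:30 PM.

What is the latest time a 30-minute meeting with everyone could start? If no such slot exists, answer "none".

15:00

Jonas ∩ Dana: 09:00-10:30, 15:00-15:30.
Jonas ∩ Dana ∩ Idris: 09:00-10:30, 15:00-15:30.
The last common window of at least 30 minutes is 15:00-15:30; a 30-minute meeting can start as late as 15:00 and still end by 15:30.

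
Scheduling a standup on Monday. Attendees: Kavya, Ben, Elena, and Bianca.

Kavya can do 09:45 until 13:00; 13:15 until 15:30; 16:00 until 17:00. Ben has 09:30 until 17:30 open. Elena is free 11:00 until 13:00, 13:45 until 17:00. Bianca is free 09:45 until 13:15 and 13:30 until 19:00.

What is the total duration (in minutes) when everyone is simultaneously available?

Kavya ∩ Ben: 09:45-13:00, 13:15-15:30, 16:00-17:00.
Kavya ∩ Ben ∩ Elena: 11:00-13:00, 13:45-15:30, 16:00-17:00.
Kavya ∩ Ben ∩ Elena ∩ Bianca: 11:00-13:00, 13:45-15:30, 16:00-17:00.
Summing the common windows: 120 + 105 + 60 = 285 minutes.

285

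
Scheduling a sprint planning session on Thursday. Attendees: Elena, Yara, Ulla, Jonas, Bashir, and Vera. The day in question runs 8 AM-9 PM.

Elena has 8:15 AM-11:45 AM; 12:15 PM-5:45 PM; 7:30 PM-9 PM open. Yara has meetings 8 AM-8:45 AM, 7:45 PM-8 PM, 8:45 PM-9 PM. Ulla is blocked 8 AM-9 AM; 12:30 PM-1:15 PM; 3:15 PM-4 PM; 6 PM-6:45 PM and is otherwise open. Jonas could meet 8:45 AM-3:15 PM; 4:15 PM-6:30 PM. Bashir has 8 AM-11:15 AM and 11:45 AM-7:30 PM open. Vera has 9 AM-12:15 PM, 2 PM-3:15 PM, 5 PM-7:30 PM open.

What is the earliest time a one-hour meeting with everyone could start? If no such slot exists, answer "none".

Elena free: 08:15-11:45, 12:15-17:45, 19:30-21:00.
Yara free: 08:45-19:45, 20:00-20:45 (invert busy blocks within the working day).
Ulla free: 09:00-12:30, 13:15-15:15, 16:00-18:00, 18:45-21:00 (invert busy blocks within the working day).
Jonas free: 08:45-15:15, 16:15-18:30.
Bashir free: 08:00-11:15, 11:45-19:30.
Vera free: 09:00-12:15, 14:00-15:15, 17:00-19:30.
Elena ∩ Yara: 08:45-11:45, 12:15-17:45, 19:30-19:45, 20:00-20:45.
Elena ∩ Yara ∩ Ulla: 09:00-11:45, 12:15-12:30, 13:15-15:15, 16:00-17:45, 19:30-19:45, 20:00-20:45.
Elena ∩ Yara ∩ Ulla ∩ Jonas: 09:00-11:45, 12:15-12:30, 13:15-15:15, 16:15-17:45.
Elena ∩ Yara ∩ Ulla ∩ Jonas ∩ Bashir: 09:00-11:15, 12:15-12:30, 13:15-15:15, 16:15-17:45.
Elena ∩ Yara ∩ Ulla ∩ Jonas ∩ Bashir ∩ Vera: 09:00-11:15, 14:00-15:15, 17:00-17:45.
The first common window of at least 60 minutes is 09:00-11:15, so the earliest start is 09:00.

09:00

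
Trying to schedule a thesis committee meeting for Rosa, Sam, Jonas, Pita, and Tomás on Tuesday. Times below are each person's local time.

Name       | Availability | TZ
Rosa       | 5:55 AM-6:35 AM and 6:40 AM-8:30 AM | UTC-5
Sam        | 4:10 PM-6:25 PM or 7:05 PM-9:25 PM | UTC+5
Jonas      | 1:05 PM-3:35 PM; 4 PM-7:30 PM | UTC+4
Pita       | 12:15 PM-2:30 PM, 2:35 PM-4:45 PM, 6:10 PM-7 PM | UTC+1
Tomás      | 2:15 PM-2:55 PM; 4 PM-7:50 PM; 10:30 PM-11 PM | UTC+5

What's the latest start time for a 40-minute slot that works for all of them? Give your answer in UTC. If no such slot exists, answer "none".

12:45

Rosa in UTC: 10:55-11:35, 11:40-13:30 (add 5h to convert from UTC-5).
Sam in UTC: 11:10-13:25, 14:05-16:25 (subtract 5h to convert from UTC+5).
Jonas in UTC: 09:05-11:35, 12:00-15:30 (subtract 4h to convert from UTC+4).
Pita in UTC: 11:15-13:30, 13:35-15:45, 17:10-18:00 (subtract 1h to convert from UTC+1).
Tomás in UTC: 09:15-09:55, 11:00-14:50, 17:30-18:00 (subtract 5h to convert from UTC+5).
Rosa ∩ Sam: 11:10-11:35, 11:40-13:25.
Rosa ∩ Sam ∩ Jonas: 11:10-11:35, 12:00-13:25.
Rosa ∩ Sam ∩ Jonas ∩ Pita: 11:15-11:35, 12:00-13:25.
Rosa ∩ Sam ∩ Jonas ∩ Pita ∩ Tomás: 11:15-11:35, 12:00-13:25.
The last common window of at least 40 minutes is 12:00-13:25; a 40-minute meeting can start as late as 12:45 and still end by 13:25.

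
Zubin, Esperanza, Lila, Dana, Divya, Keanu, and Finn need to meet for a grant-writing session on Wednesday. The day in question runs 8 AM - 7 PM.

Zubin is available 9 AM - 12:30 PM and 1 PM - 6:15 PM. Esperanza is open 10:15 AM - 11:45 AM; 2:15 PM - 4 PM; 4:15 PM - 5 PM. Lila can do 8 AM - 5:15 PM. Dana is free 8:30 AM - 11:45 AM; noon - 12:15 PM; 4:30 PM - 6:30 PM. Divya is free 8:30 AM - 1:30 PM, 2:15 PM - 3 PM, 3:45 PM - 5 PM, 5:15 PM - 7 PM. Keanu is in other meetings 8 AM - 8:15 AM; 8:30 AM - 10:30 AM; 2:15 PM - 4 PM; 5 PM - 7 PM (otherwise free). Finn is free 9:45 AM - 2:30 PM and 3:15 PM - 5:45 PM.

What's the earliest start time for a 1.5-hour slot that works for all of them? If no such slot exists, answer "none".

Zubin free: 09:00-12:30, 13:00-18:15.
Esperanza free: 10:15-11:45, 14:15-16:00, 16:15-17:00.
Lila free: 08:00-17:15.
Dana free: 08:30-11:45, 12:00-12:15, 16:30-18:30.
Divya free: 08:30-13:30, 14:15-15:00, 15:45-17:00, 17:15-19:00.
Keanu free: 08:15-08:30, 10:30-14:15, 16:00-17:00 (invert busy blocks within the working day).
Finn free: 09:45-14:30, 15:15-17:45.
Zubin ∩ Esperanza: 10:15-11:45, 14:15-16:00, 16:15-17:00.
Zubin ∩ Esperanza ∩ Lila: 10:15-11:45, 14:15-16:00, 16:15-17:00.
Zubin ∩ Esperanza ∩ Lila ∩ Dana: 10:15-11:45, 16:30-17:00.
Zubin ∩ Esperanza ∩ Lila ∩ Dana ∩ Divya: 10:15-11:45, 16:30-17:00.
Zubin ∩ Esperanza ∩ Lila ∩ Dana ∩ Divya ∩ Keanu: 10:30-11:45, 16:30-17:00.
Zubin ∩ Esperanza ∩ Lila ∩ Dana ∩ Divya ∩ Keanu ∩ Finn: 10:30-11:45, 16:30-17:00.
No common window is at least 90 minutes long.

none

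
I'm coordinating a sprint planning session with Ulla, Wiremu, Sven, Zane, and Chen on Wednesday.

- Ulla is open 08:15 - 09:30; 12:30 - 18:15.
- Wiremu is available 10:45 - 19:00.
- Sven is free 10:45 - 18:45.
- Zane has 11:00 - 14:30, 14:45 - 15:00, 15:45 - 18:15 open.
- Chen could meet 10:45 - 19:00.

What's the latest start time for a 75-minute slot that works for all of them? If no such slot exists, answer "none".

17:00

Ulla ∩ Wiremu: 12:30-18:15.
Ulla ∩ Wiremu ∩ Sven: 12:30-18:15.
Ulla ∩ Wiremu ∩ Sven ∩ Zane: 12:30-14:30, 14:45-15:00, 15:45-18:15.
Ulla ∩ Wiremu ∩ Sven ∩ Zane ∩ Chen: 12:30-14:30, 14:45-15:00, 15:45-18:15.
Those are the intersection windows.
The last common window of at least 75 minutes is 15:45-18:15; a 75-minute meeting can start as late as 17:00 and still end by 18:15.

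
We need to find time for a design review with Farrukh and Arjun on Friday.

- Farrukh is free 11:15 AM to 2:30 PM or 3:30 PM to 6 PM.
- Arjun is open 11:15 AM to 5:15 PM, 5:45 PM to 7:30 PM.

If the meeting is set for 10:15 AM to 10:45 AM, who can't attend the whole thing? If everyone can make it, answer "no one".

Arjun, Farrukh

Farrukh: not fully free for 10:15-10:45. Arjun: not fully free for 10:15-10:45.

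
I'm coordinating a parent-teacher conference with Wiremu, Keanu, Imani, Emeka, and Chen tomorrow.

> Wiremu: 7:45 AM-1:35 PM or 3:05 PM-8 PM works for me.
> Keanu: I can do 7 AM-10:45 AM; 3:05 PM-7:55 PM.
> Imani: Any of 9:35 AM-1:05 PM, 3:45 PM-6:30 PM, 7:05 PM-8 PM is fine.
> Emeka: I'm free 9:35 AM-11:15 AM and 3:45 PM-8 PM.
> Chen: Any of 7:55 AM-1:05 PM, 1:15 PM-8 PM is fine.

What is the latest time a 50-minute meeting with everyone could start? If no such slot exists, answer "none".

19:05

Wiremu ∩ Keanu: 07:45-10:45, 15:05-19:55.
Wiremu ∩ Keanu ∩ Imani: 09:35-10:45, 15:45-18:30, 19:05-19:55.
Wiremu ∩ Keanu ∩ Imani ∩ Emeka: 09:35-10:45, 15:45-18:30, 19:05-19:55.
Wiremu ∩ Keanu ∩ Imani ∩ Emeka ∩ Chen: 09:35-10:45, 15:45-18:30, 19:05-19:55.
The last common window of at least 50 minutes is 19:05-19:55; a 50-minute meeting can start as late as 19:05 and still end by 19:55.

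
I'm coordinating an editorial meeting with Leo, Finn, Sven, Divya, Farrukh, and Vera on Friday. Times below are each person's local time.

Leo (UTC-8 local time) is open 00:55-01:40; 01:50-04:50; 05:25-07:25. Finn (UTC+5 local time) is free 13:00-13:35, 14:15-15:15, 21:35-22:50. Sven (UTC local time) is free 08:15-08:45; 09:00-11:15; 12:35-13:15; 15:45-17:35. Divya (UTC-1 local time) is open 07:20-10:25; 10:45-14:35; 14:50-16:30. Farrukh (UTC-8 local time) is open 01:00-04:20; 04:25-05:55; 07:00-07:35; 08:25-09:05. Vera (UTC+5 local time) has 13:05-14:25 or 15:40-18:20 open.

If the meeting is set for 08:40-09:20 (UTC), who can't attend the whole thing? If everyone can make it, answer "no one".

Leo in UTC: 08:55-09:40, 09:50-12:50, 13:25-15:25 (add 8h to convert from UTC-8).
Finn in UTC: 08:00-08:35, 09:15-10:15, 16:35-17:50 (subtract 5h to convert from UTC+5).
Sven in UTC: 08:15-08:45, 09:00-11:15, 12:35-13:15, 15:45-17:35.
Divya in UTC: 08:20-11:25, 11:45-15:35, 15:50-17:30 (add 1h to convert from UTC-1).
Farrukh in UTC: 09:00-12:20, 12:25-13:55, 15:00-15:35, 16:25-17:05 (add 8h to convert from UTC-8).
Vera in UTC: 08:05-09:25, 10:40-13:20 (subtract 5h to convert from UTC+5).
Leo: not fully free for 08:40-09:20. Finn: not fully free for 08:40-09:20. Sven: not fully free for 08:40-09:20. Divya: free for 08:40-09:20. Farrukh: not fully free for 08:40-09:20. Vera: free for 08:40-09:20.

Farrukh, Finn, Leo, Sven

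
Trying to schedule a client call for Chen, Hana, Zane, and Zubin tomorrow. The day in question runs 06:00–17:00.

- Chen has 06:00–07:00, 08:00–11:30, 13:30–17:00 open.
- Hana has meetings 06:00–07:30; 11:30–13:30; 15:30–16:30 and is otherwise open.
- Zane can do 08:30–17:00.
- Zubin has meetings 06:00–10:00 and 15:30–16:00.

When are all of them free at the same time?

10:00-11:30, 13:30-15:30, 16:30-17:00

Chen free: 06:00-07:00, 08:00-11:30, 13:30-17:00.
Hana free: 07:30-11:30, 13:30-15:30, 16:30-17:00 (invert busy blocks within the working day).
Zane free: 08:30-17:00.
Zubin free: 10:00-15:30, 16:00-17:00 (invert busy blocks within the working day).
Chen ∩ Hana: 08:00-11:30, 13:30-15:30, 16:30-17:00.
Chen ∩ Hana ∩ Zane: 08:30-11:30, 13:30-15:30, 16:30-17:00.
Chen ∩ Hana ∩ Zane ∩ Zubin: 10:00-11:30, 13:30-15:30, 16:30-17:00.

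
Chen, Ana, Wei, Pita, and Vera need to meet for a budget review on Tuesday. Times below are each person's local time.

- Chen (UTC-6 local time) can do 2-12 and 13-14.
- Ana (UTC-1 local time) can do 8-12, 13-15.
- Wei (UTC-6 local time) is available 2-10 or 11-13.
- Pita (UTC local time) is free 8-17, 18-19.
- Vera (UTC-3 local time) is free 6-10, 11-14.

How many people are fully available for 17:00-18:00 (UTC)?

2

Chen in UTC: 08:00-18:00, 19:00-20:00 (add 6h to convert from UTC-6).
Ana in UTC: 09:00-13:00, 14:00-16:00 (add 1h to convert from UTC-1).
Wei in UTC: 08:00-16:00, 17:00-19:00 (add 6h to convert from UTC-6).
Pita in UTC: 08:00-17:00, 18:00-19:00.
Vera in UTC: 09:00-13:00, 14:00-17:00 (add 3h to convert from UTC-3).
Chen and Wei can make the full 17:00-18:00 slot — that's 2.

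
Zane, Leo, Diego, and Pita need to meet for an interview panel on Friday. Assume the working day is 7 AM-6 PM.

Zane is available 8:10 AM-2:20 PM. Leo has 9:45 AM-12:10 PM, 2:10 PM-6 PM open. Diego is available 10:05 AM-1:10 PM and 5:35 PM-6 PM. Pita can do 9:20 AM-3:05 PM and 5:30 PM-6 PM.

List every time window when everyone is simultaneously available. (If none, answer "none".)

10:05-12:10

Zane ∩ Leo: 09:45-12:10, 14:10-14:20.
Zane ∩ Leo ∩ Diego: 10:05-12:10.
Zane ∩ Leo ∩ Diego ∩ Pita: 10:05-12:10.
Those are the intersection windows.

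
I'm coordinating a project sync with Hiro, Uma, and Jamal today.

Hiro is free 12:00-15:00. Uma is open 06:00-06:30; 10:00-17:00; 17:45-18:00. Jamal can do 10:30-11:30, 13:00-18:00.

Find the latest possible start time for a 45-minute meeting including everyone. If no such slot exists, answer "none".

Hiro ∩ Uma: 12:00-15:00.
Hiro ∩ Uma ∩ Jamal: 13:00-15:00.
So the common availability across everyone is 13:00-15:00.
The last common window of at least 45 minutes is 13:00-15:00; a 45-minute meeting can start as late as 14:15 and still end by 15:00.

14:15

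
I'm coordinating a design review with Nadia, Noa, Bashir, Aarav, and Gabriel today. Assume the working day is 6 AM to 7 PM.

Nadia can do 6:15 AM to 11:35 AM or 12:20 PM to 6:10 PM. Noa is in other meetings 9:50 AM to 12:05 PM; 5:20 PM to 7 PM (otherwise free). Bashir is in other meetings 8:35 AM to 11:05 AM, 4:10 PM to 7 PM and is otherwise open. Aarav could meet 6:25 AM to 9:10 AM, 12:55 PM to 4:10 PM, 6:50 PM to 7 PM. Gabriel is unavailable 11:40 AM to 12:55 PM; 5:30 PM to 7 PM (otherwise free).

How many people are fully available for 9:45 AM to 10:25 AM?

2

Nadia free: 06:15-11:35, 12:20-18:10.
Noa free: 06:00-09:50, 12:05-17:20 (invert busy blocks within the working day).
Bashir free: 06:00-08:35, 11:05-16:10 (invert busy blocks within the working day).
Aarav free: 06:25-09:10, 12:55-16:10, 18:50-19:00.
Gabriel free: 06:00-11:40, 12:55-17:30 (invert busy blocks within the working day).
Nadia and Gabriel can make the full 09:45-10:25 slot — that's 2.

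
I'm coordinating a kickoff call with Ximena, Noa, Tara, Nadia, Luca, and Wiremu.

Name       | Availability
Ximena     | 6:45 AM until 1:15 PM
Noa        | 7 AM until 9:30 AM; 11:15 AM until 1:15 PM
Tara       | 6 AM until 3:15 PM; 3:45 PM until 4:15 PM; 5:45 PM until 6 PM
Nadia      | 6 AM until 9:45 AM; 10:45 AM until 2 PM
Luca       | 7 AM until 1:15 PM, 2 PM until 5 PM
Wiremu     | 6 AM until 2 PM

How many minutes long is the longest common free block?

Ximena ∩ Noa: 07:00-09:30, 11:15-13:15.
Ximena ∩ Noa ∩ Tara: 07:00-09:30, 11:15-13:15.
Ximena ∩ Noa ∩ Tara ∩ Nadia: 07:00-09:30, 11:15-13:15.
Ximena ∩ Noa ∩ Tara ∩ Nadia ∩ Luca: 07:00-09:30, 11:15-13:15.
Ximena ∩ Noa ∩ Tara ∩ Nadia ∩ Luca ∩ Wiremu: 07:00-09:30, 11:15-13:15.
The longest is 07:00-09:30 at 150 minutes.

150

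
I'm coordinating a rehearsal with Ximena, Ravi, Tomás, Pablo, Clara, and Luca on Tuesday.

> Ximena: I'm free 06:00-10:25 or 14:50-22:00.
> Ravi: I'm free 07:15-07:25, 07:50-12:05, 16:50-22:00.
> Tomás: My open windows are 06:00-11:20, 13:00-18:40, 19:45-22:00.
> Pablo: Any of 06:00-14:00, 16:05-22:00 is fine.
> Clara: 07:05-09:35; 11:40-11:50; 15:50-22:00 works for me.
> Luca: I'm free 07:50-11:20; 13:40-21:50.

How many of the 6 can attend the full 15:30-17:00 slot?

Ximena, Tomás, and Luca can make the full 15:30-17:00 slot — that's 3.

3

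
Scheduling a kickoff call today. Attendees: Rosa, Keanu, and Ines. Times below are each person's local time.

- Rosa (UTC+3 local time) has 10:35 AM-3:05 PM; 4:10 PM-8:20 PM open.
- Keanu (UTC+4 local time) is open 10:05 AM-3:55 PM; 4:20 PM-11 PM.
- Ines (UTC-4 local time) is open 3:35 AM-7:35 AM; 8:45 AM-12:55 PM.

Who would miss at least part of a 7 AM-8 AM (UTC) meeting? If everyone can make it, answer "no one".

Ines, Rosa

Rosa in UTC: 07:35-12:05, 13:10-17:20 (subtract 3h to convert from UTC+3).
Keanu in UTC: 06:05-11:55, 12:20-19:00 (subtract 4h to convert from UTC+4).
Ines in UTC: 07:35-11:35, 12:45-16:55 (add 4h to convert from UTC-4).
Rosa: not fully free for 07:00-08:00. Keanu: free for 07:00-08:00. Ines: not fully free for 07:00-08:00.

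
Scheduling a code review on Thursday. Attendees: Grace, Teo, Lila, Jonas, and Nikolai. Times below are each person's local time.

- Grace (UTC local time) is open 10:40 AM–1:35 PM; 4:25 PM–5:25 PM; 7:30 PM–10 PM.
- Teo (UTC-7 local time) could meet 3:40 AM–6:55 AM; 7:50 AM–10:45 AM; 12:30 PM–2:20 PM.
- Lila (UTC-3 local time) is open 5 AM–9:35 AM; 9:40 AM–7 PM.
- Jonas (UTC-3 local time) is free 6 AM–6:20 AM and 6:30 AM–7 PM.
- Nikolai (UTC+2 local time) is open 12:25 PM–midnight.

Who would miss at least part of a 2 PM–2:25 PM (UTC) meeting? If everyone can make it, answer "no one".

Grace in UTC: 10:40-13:35, 16:25-17:25, 19:30-22:00.
Teo in UTC: 10:40-13:55, 14:50-17:45, 19:30-21:20 (add 7h to convert from UTC-7).
Lila in UTC: 08:00-12:35, 12:40-22:00 (add 3h to convert from UTC-3).
Jonas in UTC: 09:00-09:20, 09:30-22:00 (add 3h to convert from UTC-3).
Nikolai in UTC: 10:25-22:00 (subtract 2h to convert from UTC+2).
Grace: not fully free for 14:00-14:25. Teo: not fully free for 14:00-14:25. Lila: free for 14:00-14:25. Jonas: free for 14:00-14:25. Nikolai: free for 14:00-14:25.

Grace, Teo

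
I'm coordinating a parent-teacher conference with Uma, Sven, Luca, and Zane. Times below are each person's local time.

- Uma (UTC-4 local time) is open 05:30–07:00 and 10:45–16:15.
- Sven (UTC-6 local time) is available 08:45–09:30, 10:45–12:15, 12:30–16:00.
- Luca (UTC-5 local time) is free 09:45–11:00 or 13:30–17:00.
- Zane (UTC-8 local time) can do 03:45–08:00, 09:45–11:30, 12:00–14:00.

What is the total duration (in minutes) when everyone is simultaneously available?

Uma in UTC: 09:30-11:00, 14:45-20:15 (add 4h to convert from UTC-4).
Sven in UTC: 14:45-15:30, 16:45-18:15, 18:30-22:00 (add 6h to convert from UTC-6).
Luca in UTC: 14:45-16:00, 18:30-22:00 (add 5h to convert from UTC-5).
Zane in UTC: 11:45-16:00, 17:45-19:30, 20:00-22:00 (add 8h to convert from UTC-8).
Uma ∩ Sven: 14:45-15:30, 16:45-18:15, 18:30-20:15.
Uma ∩ Sven ∩ Luca: 14:45-15:30, 18:30-20:15.
Uma ∩ Sven ∩ Luca ∩ Zane: 14:45-15:30, 18:30-19:30, 20:00-20:15.
Summing the common windows: 45 + 60 + 15 = 120 minutes.

120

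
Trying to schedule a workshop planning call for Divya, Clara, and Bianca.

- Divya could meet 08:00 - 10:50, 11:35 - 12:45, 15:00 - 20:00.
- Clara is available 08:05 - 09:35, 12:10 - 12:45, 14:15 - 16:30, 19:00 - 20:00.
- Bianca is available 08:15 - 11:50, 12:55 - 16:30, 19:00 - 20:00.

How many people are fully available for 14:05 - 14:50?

1

Bianca can make the full 14:05-14:50 slot — that's 1.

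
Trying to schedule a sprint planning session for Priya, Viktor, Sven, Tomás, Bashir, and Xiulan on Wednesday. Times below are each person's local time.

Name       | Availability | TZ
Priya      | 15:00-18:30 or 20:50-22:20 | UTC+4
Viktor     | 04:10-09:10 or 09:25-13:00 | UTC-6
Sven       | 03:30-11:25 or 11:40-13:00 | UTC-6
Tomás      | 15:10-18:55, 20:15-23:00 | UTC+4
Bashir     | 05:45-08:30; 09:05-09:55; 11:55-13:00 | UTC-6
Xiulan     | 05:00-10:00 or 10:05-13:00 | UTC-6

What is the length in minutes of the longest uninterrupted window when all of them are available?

165

Priya in UTC: 11:00-14:30, 16:50-18:20 (subtract 4h to convert from UTC+4).
Viktor in UTC: 10:10-15:10, 15:25-19:00 (add 6h to convert from UTC-6).
Sven in UTC: 09:30-17:25, 17:40-19:00 (add 6h to convert from UTC-6).
Tomás in UTC: 11:10-14:55, 16:15-19:00 (subtract 4h to convert from UTC+4).
Bashir in UTC: 11:45-14:30, 15:05-15:55, 17:55-19:00 (add 6h to convert from UTC-6).
Xiulan in UTC: 11:00-16:00, 16:05-19:00 (add 6h to convert from UTC-6).
Priya ∩ Viktor: 11:00-14:30, 16:50-18:20.
Priya ∩ Viktor ∩ Sven: 11:00-14:30, 16:50-17:25, 17:40-18:20.
Priya ∩ Viktor ∩ Sven ∩ Tomás: 11:10-14:30, 16:50-17:25, 17:40-18:20.
Priya ∩ Viktor ∩ Sven ∩ Tomás ∩ Bashir: 11:45-14:30, 17:55-18:20.
Priya ∩ Viktor ∩ Sven ∩ Tomás ∩ Bashir ∩ Xiulan: 11:45-14:30, 17:55-18:20.
Those are the intersection windows.
The longest is 11:45-14:30 at 165 minutes.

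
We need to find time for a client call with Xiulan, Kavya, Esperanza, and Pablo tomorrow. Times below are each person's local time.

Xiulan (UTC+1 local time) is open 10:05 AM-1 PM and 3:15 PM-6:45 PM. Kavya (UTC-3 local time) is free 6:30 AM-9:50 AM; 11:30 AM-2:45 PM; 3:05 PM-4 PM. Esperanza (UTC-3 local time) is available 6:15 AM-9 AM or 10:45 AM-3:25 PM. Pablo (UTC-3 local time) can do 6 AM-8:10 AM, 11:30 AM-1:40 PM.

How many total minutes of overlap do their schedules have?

230

Xiulan in UTC: 09:05-12:00, 14:15-17:45 (subtract 1h to convert from UTC+1).
Kavya in UTC: 09:30-12:50, 14:30-17:45, 18:05-19:00 (add 3h to convert from UTC-3).
Esperanza in UTC: 09:15-12:00, 13:45-18:25 (add 3h to convert from UTC-3).
Pablo in UTC: 09:00-11:10, 14:30-16:40 (add 3h to convert from UTC-3).
Xiulan ∩ Kavya: 09:30-12:00, 14:30-17:45.
Xiulan ∩ Kavya ∩ Esperanza: 09:30-12:00, 14:30-17:45.
Xiulan ∩ Kavya ∩ Esperanza ∩ Pablo: 09:30-11:10, 14:30-16:40.
Summing the common windows: 100 + 130 = 230 minutes.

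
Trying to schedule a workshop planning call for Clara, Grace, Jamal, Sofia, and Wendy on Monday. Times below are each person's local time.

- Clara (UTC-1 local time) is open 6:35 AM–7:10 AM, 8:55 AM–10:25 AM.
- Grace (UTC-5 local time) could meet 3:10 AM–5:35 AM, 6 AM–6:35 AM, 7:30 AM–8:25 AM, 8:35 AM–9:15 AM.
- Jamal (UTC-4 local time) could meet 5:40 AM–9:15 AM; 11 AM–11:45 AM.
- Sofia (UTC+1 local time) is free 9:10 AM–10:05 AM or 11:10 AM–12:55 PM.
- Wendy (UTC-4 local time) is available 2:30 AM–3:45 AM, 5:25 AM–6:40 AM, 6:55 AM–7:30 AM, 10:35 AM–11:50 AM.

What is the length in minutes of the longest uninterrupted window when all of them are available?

Clara in UTC: 07:35-08:10, 09:55-11:25 (add 1h to convert from UTC-1).
Grace in UTC: 08:10-10:35, 11:00-11:35, 12:30-13:25, 13:35-14:15 (add 5h to convert from UTC-5).
Jamal in UTC: 09:40-13:15, 15:00-15:45 (add 4h to convert from UTC-4).
Sofia in UTC: 08:10-09:05, 10:10-11:55 (subtract 1h to convert from UTC+1).
Wendy in UTC: 06:30-07:45, 09:25-10:40, 10:55-11:30, 14:35-15:50 (add 4h to convert from UTC-4).
Clara ∩ Grace: 09:55-10:35, 11:00-11:25.
Clara ∩ Grace ∩ Jamal: 09:55-10:35, 11:00-11:25.
Clara ∩ Grace ∩ Jamal ∩ Sofia: 10:10-10:35, 11:00-11:25.
Clara ∩ Grace ∩ Jamal ∩ Sofia ∩ Wendy: 10:10-10:35, 11:00-11:25.
The longest is 10:10-10:35 at 25 minutes.

25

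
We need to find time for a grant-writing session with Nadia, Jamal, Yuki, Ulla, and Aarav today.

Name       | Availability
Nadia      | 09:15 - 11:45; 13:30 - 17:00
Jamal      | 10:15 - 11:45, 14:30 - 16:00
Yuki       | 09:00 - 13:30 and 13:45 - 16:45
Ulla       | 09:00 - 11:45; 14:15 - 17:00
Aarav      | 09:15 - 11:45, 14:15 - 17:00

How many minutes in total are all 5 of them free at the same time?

Nadia ∩ Jamal: 10:15-11:45, 14:30-16:00.
Nadia ∩ Jamal ∩ Yuki: 10:15-11:45, 14:30-16:00.
Nadia ∩ Jamal ∩ Yuki ∩ Ulla: 10:15-11:45, 14:30-16:00.
Nadia ∩ Jamal ∩ Yuki ∩ Ulla ∩ Aarav: 10:15-11:45, 14:30-16:00.
Summing the common windows: 90 + 90 = 180 minutes.

180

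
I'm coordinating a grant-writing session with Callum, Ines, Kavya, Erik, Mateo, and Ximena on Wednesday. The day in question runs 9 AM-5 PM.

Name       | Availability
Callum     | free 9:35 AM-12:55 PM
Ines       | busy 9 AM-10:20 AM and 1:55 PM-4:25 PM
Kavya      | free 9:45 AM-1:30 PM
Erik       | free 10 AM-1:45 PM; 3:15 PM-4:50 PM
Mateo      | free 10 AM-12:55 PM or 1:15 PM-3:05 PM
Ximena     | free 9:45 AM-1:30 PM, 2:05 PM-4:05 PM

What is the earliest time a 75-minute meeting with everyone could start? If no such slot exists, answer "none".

Callum free: 09:35-12:55.
Ines free: 10:20-13:55, 16:25-17:00 (invert busy blocks within the working day).
Kavya free: 09:45-13:30.
Erik free: 10:00-13:45, 15:15-16:50.
Mateo free: 10:00-12:55, 13:15-15:05.
Ximena free: 09:45-13:30, 14:05-16:05.
Callum ∩ Ines: 10:20-12:55.
Callum ∩ Ines ∩ Kavya: 10:20-12:55.
Callum ∩ Ines ∩ Kavya ∩ Erik: 10:20-12:55.
Callum ∩ Ines ∩ Kavya ∩ Erik ∩ Mateo: 10:20-12:55.
Callum ∩ Ines ∩ Kavya ∩ Erik ∩ Mateo ∩ Ximena: 10:20-12:55.
Those are the intersection windows.
The first common window of at least 75 minutes is 10:20-12:55, so the earliest start is 10:20.

10:20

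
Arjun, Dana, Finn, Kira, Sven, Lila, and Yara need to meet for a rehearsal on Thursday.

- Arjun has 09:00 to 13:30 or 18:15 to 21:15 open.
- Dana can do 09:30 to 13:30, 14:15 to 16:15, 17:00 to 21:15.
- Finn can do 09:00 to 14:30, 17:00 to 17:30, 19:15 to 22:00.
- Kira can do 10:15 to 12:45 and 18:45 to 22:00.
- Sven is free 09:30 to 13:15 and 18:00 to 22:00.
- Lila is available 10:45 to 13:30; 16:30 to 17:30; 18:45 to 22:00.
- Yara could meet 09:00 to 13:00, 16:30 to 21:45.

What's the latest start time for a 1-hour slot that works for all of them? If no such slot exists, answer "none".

Arjun ∩ Dana: 09:30-13:30, 18:15-21:15.
Arjun ∩ Dana ∩ Finn: 09:30-13:30, 19:15-21:15.
Arjun ∩ Dana ∩ Finn ∩ Kira: 10:15-12:45, 19:15-21:15.
Arjun ∩ Dana ∩ Finn ∩ Kira ∩ Sven: 10:15-12:45, 19:15-21:15.
Arjun ∩ Dana ∩ Finn ∩ Kira ∩ Sven ∩ Lila: 10:45-12:45, 19:15-21:15.
Arjun ∩ Dana ∩ Finn ∩ Kira ∩ Sven ∩ Lila ∩ Yara: 10:45-12:45, 19:15-21:15.
The last common window of at least 60 minutes is 19:15-21:15; a 60-minute meeting can start as late as 20:15 and still end by 21:15.

20:15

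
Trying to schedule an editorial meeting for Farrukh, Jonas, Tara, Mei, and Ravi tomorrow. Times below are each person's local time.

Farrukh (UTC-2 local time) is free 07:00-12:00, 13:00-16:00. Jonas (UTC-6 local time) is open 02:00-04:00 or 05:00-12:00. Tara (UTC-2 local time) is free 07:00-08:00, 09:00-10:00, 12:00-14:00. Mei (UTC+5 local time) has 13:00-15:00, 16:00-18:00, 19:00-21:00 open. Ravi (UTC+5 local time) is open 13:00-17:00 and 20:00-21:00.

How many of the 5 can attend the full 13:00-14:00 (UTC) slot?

Farrukh in UTC: 09:00-14:00, 15:00-18:00 (add 2h to convert from UTC-2).
Jonas in UTC: 08:00-10:00, 11:00-18:00 (add 6h to convert from UTC-6).
Tara in UTC: 09:00-10:00, 11:00-12:00, 14:00-16:00 (add 2h to convert from UTC-2).
Mei in UTC: 08:00-10:00, 11:00-13:00, 14:00-16:00 (subtract 5h to convert from UTC+5).
Ravi in UTC: 08:00-12:00, 15:00-16:00 (subtract 5h to convert from UTC+5).
Farrukh and Jonas can make the full 13:00-14:00 slot — that's 2.

2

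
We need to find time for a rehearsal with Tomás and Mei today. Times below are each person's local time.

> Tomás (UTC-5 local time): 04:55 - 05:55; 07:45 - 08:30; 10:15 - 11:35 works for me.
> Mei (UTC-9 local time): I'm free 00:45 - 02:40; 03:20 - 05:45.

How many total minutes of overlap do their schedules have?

Tomás in UTC: 09:55-10:55, 12:45-13:30, 15:15-16:35 (add 5h to convert from UTC-5).
Mei in UTC: 09:45-11:40, 12:20-14:45 (add 9h to convert from UTC-9).
Tomás ∩ Mei: 09:55-10:55, 12:45-13:30.
Summing the common windows: 60 + 45 = 105 minutes.

105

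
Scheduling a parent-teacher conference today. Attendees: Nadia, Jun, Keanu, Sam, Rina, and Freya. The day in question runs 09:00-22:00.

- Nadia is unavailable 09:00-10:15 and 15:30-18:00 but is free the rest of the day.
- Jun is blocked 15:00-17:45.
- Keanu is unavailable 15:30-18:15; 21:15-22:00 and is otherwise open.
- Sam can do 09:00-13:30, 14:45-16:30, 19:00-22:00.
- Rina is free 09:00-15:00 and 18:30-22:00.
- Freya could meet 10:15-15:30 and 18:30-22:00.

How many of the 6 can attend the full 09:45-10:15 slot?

4

Nadia free: 10:15-15:30, 18:00-22:00 (invert busy blocks within the working day).
Jun free: 09:00-15:00, 17:45-22:00 (invert busy blocks within the working day).
Keanu free: 09:00-15:30, 18:15-21:15 (invert busy blocks within the working day).
Sam free: 09:00-13:30, 14:45-16:30, 19:00-22:00.
Rina free: 09:00-15:00, 18:30-22:00.
Freya free: 10:15-15:30, 18:30-22:00.
Jun, Keanu, Sam, and Rina can make the full 09:45-10:15 slot — that's 4.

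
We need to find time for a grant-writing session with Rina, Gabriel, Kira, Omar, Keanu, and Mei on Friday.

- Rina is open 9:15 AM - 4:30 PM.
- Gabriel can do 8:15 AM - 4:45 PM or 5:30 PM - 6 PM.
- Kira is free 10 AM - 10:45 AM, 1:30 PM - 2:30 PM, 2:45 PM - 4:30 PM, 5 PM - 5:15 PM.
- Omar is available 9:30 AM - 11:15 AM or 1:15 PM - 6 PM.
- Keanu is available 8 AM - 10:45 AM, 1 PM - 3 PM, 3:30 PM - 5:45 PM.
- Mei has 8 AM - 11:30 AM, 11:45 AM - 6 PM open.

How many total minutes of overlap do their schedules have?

Rina ∩ Gabriel: 09:15-16:30.
Rina ∩ Gabriel ∩ Kira: 10:00-10:45, 13:30-14:30, 14:45-16:30.
Rina ∩ Gabriel ∩ Kira ∩ Omar: 10:00-10:45, 13:30-14:30, 14:45-16:30.
Rina ∩ Gabriel ∩ Kira ∩ Omar ∩ Keanu: 10:00-10:45, 13:30-14:30, 14:45-15:00, 15:30-16:30.
Rina ∩ Gabriel ∩ Kira ∩ Omar ∩ Keanu ∩ Mei: 10:00-10:45, 13:30-14:30, 14:45-15:00, 15:30-16:30.
Summing the common windows: 45 + 60 + 15 + 60 = 180 minutes.

180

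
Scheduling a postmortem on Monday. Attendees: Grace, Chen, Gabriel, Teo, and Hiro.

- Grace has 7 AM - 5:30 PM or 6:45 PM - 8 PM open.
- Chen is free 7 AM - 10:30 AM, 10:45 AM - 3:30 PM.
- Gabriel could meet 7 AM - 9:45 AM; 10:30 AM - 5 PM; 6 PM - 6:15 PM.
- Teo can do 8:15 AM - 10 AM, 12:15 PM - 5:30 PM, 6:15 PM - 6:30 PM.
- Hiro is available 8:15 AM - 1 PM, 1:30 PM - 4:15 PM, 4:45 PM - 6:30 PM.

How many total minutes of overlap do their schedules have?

255

Grace ∩ Chen: 07:00-10:30, 10:45-15:30.
Grace ∩ Chen ∩ Gabriel: 07:00-09:45, 10:45-15:30.
Grace ∩ Chen ∩ Gabriel ∩ Teo: 08:15-09:45, 12:15-15:30.
Grace ∩ Chen ∩ Gabriel ∩ Teo ∩ Hiro: 08:15-09:45, 12:15-13:00, 13:30-15:30.
Summing the common windows: 90 + 45 + 120 = 255 minutes.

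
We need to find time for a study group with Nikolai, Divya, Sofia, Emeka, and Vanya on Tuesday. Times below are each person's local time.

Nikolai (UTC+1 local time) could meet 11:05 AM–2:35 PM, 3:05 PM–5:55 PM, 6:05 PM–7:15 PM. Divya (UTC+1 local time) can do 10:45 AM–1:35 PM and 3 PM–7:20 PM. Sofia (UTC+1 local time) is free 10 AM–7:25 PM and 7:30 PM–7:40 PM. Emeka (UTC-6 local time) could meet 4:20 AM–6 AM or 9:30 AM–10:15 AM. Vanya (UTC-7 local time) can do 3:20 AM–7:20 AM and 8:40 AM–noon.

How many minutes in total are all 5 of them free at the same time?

135

Nikolai in UTC: 10:05-13:35, 14:05-16:55, 17:05-18:15 (subtract 1h to convert from UTC+1).
Divya in UTC: 09:45-12:35, 14:00-18:20 (subtract 1h to convert from UTC+1).
Sofia in UTC: 09:00-18:25, 18:30-18:40 (subtract 1h to convert from UTC+1).
Emeka in UTC: 10:20-12:00, 15:30-16:15 (add 6h to convert from UTC-6).
Vanya in UTC: 10:20-14:20, 15:40-19:00 (add 7h to convert from UTC-7).
Nikolai ∩ Divya: 10:05-12:35, 14:05-16:55, 17:05-18:15.
Nikolai ∩ Divya ∩ Sofia: 10:05-12:35, 14:05-16:55, 17:05-18:15.
Nikolai ∩ Divya ∩ Sofia ∩ Emeka: 10:20-12:00, 15:30-16:15.
Nikolai ∩ Divya ∩ Sofia ∩ Emeka ∩ Vanya: 10:20-12:00, 15:40-16:15.
Those are the intersection windows.
Summing the common windows: 100 + 35 = 135 minutes.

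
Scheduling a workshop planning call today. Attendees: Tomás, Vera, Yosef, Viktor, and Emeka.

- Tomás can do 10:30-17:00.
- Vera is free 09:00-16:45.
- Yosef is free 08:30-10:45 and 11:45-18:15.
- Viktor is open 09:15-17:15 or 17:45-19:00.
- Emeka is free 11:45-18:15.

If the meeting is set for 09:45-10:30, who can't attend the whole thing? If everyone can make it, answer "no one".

Emeka, Tomás

Tomás: not fully free for 09:45-10:30. Vera: free for 09:45-10:30. Yosef: free for 09:45-10:30. Viktor: free for 09:45-10:30. Emeka: not fully free for 09:45-10:30.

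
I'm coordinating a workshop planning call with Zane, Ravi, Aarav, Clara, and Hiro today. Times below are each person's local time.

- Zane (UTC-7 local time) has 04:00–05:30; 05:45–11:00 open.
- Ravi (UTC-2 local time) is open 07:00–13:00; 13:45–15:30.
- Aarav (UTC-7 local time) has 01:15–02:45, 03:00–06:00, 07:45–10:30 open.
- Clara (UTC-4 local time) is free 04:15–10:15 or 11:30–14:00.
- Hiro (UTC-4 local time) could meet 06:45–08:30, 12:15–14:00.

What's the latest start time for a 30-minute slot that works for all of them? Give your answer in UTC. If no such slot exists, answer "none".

Zane in UTC: 11:00-12:30, 12:45-18:00 (add 7h to convert from UTC-7).
Ravi in UTC: 09:00-15:00, 15:45-17:30 (add 2h to convert from UTC-2).
Aarav in UTC: 08:15-09:45, 10:00-13:00, 14:45-17:30 (add 7h to convert from UTC-7).
Clara in UTC: 08:15-14:15, 15:30-18:00 (add 4h to convert from UTC-4).
Hiro in UTC: 10:45-12:30, 16:15-18:00 (add 4h to convert from UTC-4).
Zane ∩ Ravi: 11:00-12:30, 12:45-15:00, 15:45-17:30.
Zane ∩ Ravi ∩ Aarav: 11:00-12:30, 12:45-13:00, 14:45-15:00, 15:45-17:30.
Zane ∩ Ravi ∩ Aarav ∩ Clara: 11:00-12:30, 12:45-13:00, 15:45-17:30.
Zane ∩ Ravi ∩ Aarav ∩ Clara ∩ Hiro: 11:00-12:30, 16:15-17:30.
So the common availability across everyone is 11:00-12:30, 16:15-17:30.
The last common window of at least 30 minutes is 16:15-17:30; a 30-minute meeting can start as late as 17:00 and still end by 17:30.

17:00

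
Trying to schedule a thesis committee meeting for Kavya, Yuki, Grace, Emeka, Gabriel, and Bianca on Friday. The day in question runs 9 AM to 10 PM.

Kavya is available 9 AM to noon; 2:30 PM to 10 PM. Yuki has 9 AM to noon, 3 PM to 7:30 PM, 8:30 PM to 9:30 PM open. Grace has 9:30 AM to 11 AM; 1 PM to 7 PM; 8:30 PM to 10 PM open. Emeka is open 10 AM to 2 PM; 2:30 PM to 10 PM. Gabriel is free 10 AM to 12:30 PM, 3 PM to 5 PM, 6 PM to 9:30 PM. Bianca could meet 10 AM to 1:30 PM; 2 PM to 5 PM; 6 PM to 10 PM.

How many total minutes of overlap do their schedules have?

Kavya ∩ Yuki: 09:00-12:00, 15:00-19:30, 20:30-21:30.
Kavya ∩ Yuki ∩ Grace: 09:30-11:00, 15:00-19:00, 20:30-21:30.
Kavya ∩ Yuki ∩ Grace ∩ Emeka: 10:00-11:00, 15:00-19:00, 20:30-21:30.
Kavya ∩ Yuki ∩ Grace ∩ Emeka ∩ Gabriel: 10:00-11:00, 15:00-17:00, 18:00-19:00, 20:30-21:30.
Kavya ∩ Yuki ∩ Grace ∩ Emeka ∩ Gabriel ∩ Bianca: 10:00-11:00, 15:00-17:00, 18:00-19:00, 20:30-21:30.
Summing the common windows: 60 + 120 + 60 + 60 = 300 minutes.

300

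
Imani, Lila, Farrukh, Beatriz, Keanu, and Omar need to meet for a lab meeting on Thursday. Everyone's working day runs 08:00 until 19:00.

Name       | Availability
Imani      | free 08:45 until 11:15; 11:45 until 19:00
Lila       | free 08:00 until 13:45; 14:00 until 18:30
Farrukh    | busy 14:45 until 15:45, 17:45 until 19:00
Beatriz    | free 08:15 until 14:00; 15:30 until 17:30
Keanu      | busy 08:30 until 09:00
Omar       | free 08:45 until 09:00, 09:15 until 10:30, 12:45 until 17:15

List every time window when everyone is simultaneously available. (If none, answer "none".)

Imani free: 08:45-11:15, 11:45-19:00.
Lila free: 08:00-13:45, 14:00-18:30.
Farrukh free: 08:00-14:45, 15:45-17:45 (invert busy blocks within the working day).
Beatriz free: 08:15-14:00, 15:30-17:30.
Keanu free: 08:00-08:30, 09:00-19:00 (invert busy blocks within the working day).
Omar free: 08:45-09:00, 09:15-10:30, 12:45-17:15.
Imani ∩ Lila: 08:45-11:15, 11:45-13:45, 14:00-18:30.
Imani ∩ Lila ∩ Farrukh: 08:45-11:15, 11:45-13:45, 14:00-14:45, 15:45-17:45.
Imani ∩ Lila ∩ Farrukh ∩ Beatriz: 08:45-11:15, 11:45-13:45, 15:45-17:30.
Imani ∩ Lila ∩ Farrukh ∩ Beatriz ∩ Keanu: 09:00-11:15, 11:45-13:45, 15:45-17:30.
Imani ∩ Lila ∩ Farrukh ∩ Beatriz ∩ Keanu ∩ Omar: 09:15-10:30, 12:45-13:45, 15:45-17:15.

09:15-10:30, 12:45-13:45, 15:45-17:15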